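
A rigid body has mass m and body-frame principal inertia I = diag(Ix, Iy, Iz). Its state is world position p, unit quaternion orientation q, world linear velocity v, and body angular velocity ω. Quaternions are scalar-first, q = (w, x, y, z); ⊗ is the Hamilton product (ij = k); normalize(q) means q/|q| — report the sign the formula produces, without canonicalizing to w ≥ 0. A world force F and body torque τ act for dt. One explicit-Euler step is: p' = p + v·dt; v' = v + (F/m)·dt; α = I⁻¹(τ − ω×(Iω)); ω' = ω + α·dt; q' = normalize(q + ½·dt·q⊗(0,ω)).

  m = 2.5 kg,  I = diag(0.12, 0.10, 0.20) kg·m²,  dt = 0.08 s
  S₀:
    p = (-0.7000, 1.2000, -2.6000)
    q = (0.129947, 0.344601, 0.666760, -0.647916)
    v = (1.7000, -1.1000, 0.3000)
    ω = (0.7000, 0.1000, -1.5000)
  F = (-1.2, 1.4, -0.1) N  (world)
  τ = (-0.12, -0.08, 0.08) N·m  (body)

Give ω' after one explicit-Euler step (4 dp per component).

ω×(Iω) gyroscopic = (-0.0150, 0.0840, -0.0014)
α = I⁻¹(τ − ω×Iω) = (-0.8750, -1.6400, 0.4070)
new body rate ω' = (0.6300, -0.0312, -1.4674)

ω' = (0.6300, -0.0312, -1.4674)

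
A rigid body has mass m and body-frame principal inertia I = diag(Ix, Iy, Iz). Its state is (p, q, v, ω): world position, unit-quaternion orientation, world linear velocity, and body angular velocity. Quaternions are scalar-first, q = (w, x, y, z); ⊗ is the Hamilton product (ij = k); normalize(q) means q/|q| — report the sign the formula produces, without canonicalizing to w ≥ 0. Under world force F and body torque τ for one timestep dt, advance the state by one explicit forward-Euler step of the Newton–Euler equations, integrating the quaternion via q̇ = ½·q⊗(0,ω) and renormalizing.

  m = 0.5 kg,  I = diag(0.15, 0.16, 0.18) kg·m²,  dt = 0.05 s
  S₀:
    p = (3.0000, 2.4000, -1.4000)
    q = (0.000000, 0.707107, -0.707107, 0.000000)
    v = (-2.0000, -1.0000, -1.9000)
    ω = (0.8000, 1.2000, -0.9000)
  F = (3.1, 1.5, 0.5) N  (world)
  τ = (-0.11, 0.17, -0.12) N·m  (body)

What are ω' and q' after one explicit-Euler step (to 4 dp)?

ω×(Iω) gyroscopic = (-0.0216, 0.0216, 0.0096)
(τ − ω×Iω)/I = (-0.5893, 0.9275, -0.7200)
new body rate ω' = (0.7705, 1.2464, -0.9360)
q⊗(0,ω) = (0.2828428, 0.6363963, 0.6363963, 1.4142140)
updated quaternion q' = (0.0071, 0.7224, -0.6906, 0.0353)

ω' = (0.7705, 1.2464, -0.9360)
q' = (0.0071, 0.7224, -0.6906, 0.0353)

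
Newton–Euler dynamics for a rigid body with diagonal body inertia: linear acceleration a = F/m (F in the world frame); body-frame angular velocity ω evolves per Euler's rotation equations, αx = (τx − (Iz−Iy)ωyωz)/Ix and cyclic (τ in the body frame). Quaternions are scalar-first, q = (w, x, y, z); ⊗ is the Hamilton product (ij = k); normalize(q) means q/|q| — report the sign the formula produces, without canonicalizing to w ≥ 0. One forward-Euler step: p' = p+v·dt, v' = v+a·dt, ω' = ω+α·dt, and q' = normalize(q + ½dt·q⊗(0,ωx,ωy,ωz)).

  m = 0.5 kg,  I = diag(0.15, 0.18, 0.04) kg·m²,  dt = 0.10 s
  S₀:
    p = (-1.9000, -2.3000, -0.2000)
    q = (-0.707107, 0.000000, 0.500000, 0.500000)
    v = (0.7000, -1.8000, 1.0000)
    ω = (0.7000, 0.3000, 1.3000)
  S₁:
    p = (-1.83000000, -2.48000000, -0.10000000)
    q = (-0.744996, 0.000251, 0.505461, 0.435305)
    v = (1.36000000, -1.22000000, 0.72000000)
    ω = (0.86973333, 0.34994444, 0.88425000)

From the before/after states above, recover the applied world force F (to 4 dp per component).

F = (3.3000, 2.9000, -1.4000)

Δv = v₁−v₀ = (0.66000000, 0.58000000, -0.28000000)
F = m·Δv/dt = (3.3000, 2.9000, -1.4000)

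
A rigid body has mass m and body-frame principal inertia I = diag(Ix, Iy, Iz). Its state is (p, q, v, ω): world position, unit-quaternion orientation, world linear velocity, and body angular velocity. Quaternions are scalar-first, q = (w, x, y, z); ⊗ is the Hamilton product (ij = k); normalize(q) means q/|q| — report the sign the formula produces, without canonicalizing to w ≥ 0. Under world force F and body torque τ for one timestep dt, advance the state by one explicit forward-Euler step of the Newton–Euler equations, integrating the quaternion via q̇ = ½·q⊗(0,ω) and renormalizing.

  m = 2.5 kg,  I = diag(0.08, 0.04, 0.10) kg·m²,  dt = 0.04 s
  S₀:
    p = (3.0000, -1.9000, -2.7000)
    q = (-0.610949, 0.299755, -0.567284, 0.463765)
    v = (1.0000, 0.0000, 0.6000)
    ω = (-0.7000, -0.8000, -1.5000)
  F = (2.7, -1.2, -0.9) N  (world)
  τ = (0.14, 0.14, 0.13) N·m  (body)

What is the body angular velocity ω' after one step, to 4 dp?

ω' = (-0.6660, -0.6390, -1.4390)

precession coupling ω×(Iω) = (0.0720, -0.0210, -0.0224)
α = I⁻¹(τ − ω×Iω) = (0.8500, 4.0250, 1.5240)
new body rate ω' = (-0.6660, -0.6390, -1.4390)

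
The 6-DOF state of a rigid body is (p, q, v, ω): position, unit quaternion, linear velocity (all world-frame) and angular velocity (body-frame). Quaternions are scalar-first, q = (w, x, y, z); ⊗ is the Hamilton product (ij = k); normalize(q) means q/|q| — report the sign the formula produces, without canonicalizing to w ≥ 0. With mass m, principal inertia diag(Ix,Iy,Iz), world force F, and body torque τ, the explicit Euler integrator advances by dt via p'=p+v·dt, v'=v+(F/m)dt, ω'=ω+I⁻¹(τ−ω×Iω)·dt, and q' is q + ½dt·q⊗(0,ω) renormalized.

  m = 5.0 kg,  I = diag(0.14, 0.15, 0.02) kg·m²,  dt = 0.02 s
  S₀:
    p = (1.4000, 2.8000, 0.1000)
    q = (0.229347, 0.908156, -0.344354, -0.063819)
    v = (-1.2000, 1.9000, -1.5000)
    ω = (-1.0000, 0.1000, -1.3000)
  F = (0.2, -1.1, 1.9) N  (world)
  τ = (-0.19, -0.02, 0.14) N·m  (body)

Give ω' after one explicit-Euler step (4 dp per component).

gyro term ω×Iω = (0.0169, 0.1560, -0.0010)
α = I⁻¹(τ − ω×Iω) = (-1.4779, -1.1733, 7.0500)
ω' = ω + α·dt = (-1.0296, 0.0765, -1.1590)

ω' = (-1.0296, 0.0765, -1.1590)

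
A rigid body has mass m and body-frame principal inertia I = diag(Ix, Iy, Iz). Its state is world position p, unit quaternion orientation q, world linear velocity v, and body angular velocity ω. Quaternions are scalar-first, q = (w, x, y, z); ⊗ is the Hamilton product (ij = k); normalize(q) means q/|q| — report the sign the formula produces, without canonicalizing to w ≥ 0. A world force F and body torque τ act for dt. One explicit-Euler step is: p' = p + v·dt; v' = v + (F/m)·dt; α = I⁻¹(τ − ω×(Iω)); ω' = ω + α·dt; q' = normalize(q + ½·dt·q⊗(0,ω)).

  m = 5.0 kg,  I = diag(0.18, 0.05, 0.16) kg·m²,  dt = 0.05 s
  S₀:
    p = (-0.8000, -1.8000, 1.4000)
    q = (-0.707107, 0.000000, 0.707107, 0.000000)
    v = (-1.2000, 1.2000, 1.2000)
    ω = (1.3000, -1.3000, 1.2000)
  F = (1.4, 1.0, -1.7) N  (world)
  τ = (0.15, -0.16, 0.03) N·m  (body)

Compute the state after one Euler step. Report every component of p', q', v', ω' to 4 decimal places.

p + v·dt = (-0.8600, -1.7400, 1.4600)
new velocity v' = (-1.1860, 1.2100, 1.1830)
(τ − ω×Iω)/I = (1.7867, -3.8240, -1.1856)
ω + α·dt = (1.3893, -1.4912, 1.1407)
2q̇ = q⊗(0,ω) = (0.9192391, -0.0707107, 0.9192391, -1.7677675)
q' = normalize(q + ½dt·q⊗(0,ω)) = (-0.6831, -0.0018, 0.7290, -0.0441)

p' = (-0.8600, -1.7400, 1.4600)
q' = (-0.6831, -0.0018, 0.7290, -0.0441)
v' = (-1.1860, 1.2100, 1.1830)
ω' = (1.3893, -1.4912, 1.1407)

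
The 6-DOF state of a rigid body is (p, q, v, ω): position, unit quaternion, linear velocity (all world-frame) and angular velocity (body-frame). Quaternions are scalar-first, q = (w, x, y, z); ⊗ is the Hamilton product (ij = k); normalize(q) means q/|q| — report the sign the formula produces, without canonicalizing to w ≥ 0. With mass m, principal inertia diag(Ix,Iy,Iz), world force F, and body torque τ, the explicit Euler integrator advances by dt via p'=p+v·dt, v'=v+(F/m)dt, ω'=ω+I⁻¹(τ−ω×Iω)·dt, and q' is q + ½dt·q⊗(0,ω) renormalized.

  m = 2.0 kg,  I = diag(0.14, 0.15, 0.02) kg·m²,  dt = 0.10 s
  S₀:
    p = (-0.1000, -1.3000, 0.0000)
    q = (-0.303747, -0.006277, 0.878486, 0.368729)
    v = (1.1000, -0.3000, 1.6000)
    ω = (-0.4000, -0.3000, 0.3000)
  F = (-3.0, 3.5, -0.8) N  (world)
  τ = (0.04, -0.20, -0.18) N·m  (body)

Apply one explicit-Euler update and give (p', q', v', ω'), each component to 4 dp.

p' = (0.0100, -1.3300, 0.1600)
q' = (-0.2961, 0.0185, 0.8754, 0.3817)
v' = (0.9500, -0.1250, 1.5600)
ω' = (-0.3798, -0.4237, -0.6060)

precession coupling ω×(Iω) = (0.0117, -0.0144, 0.0012)
angular accel α = (0.2021, -1.2373, -9.0600)
ω + α·dt = (-0.3798, -0.4237, -0.6060)
2q̇ = q⊗(0,ω) = (0.1504163, 0.4956633, -0.0544844, 0.2621534)
q + ½dt·q⊗(0,ω), renormalized = (-0.2961, 0.0185, 0.8754, 0.3817)
p' = p + v·dt = (0.0100, -1.3300, 0.1600)
new velocity v' = (0.9500, -0.1250, 1.5600)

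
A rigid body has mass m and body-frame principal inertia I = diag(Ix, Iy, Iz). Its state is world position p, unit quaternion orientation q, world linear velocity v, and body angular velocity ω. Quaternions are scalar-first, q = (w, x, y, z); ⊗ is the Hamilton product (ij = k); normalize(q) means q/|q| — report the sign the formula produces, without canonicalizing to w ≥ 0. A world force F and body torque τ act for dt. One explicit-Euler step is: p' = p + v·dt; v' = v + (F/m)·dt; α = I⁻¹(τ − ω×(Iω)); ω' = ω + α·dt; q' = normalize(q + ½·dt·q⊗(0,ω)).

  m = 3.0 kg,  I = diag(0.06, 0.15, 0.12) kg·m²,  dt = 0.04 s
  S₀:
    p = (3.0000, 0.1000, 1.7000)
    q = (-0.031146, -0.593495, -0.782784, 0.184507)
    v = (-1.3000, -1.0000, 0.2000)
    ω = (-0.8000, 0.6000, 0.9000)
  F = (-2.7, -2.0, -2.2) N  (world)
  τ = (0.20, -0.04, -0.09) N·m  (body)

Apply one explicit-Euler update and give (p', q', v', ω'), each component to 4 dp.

p' = p + v·dt = (2.9480, 0.0600, 1.7080)
v' = v + a·dt = (-1.3360, -1.0267, 0.1707)
angular accel α = (3.6033, -0.5547, -0.3900)
ω + α·dt = (-0.6559, 0.5778, 0.8844)
2q̇ = q⊗(0,ω) = (-0.1711819, -0.7902930, 0.3678523, -1.0103556)
q + ½dt·q⊗(0,ω), renormalized = (-0.0346, -0.6091, -0.7751, 0.1642)

p' = (2.9480, 0.0600, 1.7080)
q' = (-0.0346, -0.6091, -0.7751, 0.1642)
v' = (-1.3360, -1.0267, 0.1707)
ω' = (-0.6559, 0.5778, 0.8844)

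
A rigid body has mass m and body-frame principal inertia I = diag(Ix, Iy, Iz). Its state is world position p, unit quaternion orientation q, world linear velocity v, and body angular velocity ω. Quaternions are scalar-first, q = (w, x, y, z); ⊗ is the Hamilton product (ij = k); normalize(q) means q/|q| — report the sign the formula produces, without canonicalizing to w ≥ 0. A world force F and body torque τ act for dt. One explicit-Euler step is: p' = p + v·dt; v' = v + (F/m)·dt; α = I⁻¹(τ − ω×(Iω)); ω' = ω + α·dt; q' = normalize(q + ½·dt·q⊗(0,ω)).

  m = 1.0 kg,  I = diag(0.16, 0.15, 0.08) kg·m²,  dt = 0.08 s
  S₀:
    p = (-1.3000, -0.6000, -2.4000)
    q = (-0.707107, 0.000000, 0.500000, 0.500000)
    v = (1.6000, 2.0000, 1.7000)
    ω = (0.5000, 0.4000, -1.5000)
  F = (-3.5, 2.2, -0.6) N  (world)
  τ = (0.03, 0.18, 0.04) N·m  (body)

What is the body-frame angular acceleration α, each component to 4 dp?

α = (-0.0750, 1.6000, 0.5250)

ω×(Iω) gyroscopic = (0.0420, -0.0600, -0.0020)
(τ − ω×Iω)/I = (-0.0750, 1.6000, 0.5250)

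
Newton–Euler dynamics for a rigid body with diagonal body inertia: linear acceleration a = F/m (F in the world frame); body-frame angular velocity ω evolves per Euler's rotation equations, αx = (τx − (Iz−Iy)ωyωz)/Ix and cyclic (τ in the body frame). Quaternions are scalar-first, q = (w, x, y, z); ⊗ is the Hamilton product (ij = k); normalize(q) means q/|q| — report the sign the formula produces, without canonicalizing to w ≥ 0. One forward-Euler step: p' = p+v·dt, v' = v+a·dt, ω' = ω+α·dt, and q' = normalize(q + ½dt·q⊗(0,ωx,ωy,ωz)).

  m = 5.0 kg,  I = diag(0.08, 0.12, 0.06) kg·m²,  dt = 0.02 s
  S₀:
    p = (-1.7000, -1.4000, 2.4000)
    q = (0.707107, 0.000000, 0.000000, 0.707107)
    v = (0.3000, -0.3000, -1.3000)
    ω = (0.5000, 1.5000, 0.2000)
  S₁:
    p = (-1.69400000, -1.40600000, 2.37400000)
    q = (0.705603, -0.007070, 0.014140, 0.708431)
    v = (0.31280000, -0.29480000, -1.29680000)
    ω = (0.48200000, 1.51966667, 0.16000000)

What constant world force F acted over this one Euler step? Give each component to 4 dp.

F = (3.2000, 1.3000, 0.8000)

v₁ − v₀ = (0.01280000, 0.00520000, 0.00320000)
applied force F = (3.2000, 1.3000, 0.8000)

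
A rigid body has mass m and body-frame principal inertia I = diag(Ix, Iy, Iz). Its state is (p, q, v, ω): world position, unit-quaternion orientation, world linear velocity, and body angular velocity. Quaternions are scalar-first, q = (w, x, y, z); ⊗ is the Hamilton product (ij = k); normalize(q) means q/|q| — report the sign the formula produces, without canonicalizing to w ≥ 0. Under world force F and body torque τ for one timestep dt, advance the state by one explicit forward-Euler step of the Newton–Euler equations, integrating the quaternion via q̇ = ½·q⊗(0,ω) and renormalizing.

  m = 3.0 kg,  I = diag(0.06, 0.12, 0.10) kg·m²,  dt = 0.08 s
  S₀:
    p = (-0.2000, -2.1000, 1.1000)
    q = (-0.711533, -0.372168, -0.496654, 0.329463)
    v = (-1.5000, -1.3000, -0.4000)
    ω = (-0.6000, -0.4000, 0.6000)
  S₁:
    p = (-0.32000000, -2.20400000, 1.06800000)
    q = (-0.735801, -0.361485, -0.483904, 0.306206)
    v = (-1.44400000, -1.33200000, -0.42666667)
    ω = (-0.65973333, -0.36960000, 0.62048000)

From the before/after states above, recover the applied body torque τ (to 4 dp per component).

τ = (-0.0400, 0.0600, 0.0400)

rate change Δω = (-0.05973333, 0.03040000, 0.02048000)
gyro term ω₀×Iω₀ = (0.0048, 0.0144, 0.0144)
I·α + gyro = (-0.0400, 0.0600, 0.0400)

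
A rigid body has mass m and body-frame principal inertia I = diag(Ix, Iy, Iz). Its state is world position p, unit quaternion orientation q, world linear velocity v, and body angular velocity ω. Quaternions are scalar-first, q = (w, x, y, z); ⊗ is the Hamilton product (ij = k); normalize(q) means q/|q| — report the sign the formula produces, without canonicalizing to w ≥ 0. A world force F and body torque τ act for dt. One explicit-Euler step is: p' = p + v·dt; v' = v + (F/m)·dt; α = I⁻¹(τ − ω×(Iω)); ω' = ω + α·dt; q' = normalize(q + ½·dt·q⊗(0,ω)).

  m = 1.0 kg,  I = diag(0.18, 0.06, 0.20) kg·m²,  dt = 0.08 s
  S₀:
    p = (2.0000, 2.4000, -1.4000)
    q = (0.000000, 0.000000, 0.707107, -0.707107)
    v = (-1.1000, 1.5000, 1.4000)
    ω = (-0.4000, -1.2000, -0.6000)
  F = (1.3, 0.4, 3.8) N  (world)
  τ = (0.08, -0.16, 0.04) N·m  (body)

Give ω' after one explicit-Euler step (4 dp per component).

ω' = (-0.4092, -1.4069, -0.5610)

angular accel α = (-0.1156, -2.5867, 0.4880)
new body rate ω' = (-0.4092, -1.4069, -0.5610)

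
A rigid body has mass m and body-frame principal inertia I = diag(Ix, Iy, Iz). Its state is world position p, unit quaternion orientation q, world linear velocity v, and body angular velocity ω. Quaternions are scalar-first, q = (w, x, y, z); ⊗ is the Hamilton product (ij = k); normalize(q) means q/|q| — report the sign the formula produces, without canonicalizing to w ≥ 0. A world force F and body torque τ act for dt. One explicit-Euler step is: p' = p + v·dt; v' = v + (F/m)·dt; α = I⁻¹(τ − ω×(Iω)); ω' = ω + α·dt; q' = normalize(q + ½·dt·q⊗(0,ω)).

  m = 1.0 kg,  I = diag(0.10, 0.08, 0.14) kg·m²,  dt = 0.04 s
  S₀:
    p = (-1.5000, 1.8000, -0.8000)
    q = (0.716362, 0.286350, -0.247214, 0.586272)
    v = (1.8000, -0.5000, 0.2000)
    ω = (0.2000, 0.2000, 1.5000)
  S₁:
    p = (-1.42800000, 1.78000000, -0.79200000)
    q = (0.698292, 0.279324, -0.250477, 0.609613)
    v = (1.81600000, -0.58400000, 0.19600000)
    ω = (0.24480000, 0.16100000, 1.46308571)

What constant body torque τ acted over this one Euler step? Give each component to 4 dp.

τ = (0.1300, -0.0900, -0.1300)

rate change Δω = (0.04480000, -0.03900000, -0.03691429)
τ = I·(Δω/dt) + ω₀×(Iω₀) = (0.1300, -0.0900, -0.1300)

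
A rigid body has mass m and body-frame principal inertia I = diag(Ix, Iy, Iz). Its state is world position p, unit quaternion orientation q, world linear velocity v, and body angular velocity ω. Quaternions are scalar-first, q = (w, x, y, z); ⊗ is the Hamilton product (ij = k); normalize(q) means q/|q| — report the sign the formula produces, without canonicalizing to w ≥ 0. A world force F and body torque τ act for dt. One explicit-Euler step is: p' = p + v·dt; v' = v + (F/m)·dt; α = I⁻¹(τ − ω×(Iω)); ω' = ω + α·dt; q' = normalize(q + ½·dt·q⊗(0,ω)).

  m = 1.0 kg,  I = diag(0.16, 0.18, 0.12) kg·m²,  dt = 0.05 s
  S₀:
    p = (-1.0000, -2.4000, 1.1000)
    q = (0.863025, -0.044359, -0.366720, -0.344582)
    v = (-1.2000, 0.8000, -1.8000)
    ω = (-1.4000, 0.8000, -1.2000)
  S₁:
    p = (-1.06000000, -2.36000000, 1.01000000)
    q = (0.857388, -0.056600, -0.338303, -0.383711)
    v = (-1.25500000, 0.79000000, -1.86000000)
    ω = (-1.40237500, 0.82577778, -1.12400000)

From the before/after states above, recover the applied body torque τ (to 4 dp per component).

Δω = ω₁−ω₀ = (-0.00237500, 0.02577778, 0.07600000)
precession coupling = (0.0576, 0.0672, -0.0224)
I·α + gyro = (0.0500, 0.1600, 0.1600)

τ = (0.0500, 0.1600, 0.1600)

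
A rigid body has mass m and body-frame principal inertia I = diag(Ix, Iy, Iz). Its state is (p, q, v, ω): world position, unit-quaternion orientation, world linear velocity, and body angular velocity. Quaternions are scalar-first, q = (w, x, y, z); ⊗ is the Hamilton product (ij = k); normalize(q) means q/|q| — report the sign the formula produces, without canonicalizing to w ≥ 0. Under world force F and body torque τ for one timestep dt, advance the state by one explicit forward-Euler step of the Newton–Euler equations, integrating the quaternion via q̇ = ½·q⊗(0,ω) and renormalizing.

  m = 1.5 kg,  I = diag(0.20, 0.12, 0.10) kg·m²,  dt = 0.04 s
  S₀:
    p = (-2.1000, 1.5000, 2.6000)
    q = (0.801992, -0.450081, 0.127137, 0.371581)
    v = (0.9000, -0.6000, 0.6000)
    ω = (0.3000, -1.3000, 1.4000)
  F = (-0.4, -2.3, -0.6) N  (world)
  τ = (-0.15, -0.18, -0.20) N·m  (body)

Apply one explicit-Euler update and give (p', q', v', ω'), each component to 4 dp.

ω×(Iω) gyroscopic = (0.0364, 0.0420, 0.0312)
α = I⁻¹(τ − ω×Iω) = (-0.9320, -1.8500, -2.3120)
ω + α·dt = (0.2627, -1.3740, 1.3075)
Hamilton product q⊗(0,ω) = (-0.2199110, 0.9016447, -0.3010019, 1.6697530)
updated quaternion q' = (0.7970, -0.4317, 0.1210, 0.4047)
linear accel F/m = (-0.2667, -1.5333, -0.4000)
new position p' = (-2.0640, 1.4760, 2.6240)
v + (F/m)dt = (0.8893, -0.6613, 0.5840)

p' = (-2.0640, 1.4760, 2.6240)
q' = (0.7970, -0.4317, 0.1210, 0.4047)
v' = (0.8893, -0.6613, 0.5840)
ω' = (0.2627, -1.3740, 1.3075)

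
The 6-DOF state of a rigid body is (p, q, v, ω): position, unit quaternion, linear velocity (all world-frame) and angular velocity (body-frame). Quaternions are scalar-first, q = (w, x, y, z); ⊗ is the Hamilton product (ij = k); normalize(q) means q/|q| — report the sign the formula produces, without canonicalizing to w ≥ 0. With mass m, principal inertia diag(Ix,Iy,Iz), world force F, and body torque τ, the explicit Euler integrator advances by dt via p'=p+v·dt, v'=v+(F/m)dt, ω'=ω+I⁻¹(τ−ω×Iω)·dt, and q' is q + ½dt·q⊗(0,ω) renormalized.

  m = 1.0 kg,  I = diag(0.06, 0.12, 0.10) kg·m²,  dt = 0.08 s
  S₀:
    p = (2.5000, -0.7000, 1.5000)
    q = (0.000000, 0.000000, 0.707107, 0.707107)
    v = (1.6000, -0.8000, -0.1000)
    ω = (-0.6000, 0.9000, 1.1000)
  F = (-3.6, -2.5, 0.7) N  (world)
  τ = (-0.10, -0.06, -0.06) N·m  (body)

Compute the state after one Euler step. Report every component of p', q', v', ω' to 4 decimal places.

new position p' = (2.6280, -0.7640, 1.4920)
v' = v + a·dt = (1.3120, -1.0000, -0.0440)
ω×(Iω) gyroscopic = (-0.0198, 0.0264, -0.0324)
α = I⁻¹(τ − ω×Iω) = (-1.3367, -0.7200, -0.2760)
new body rate ω' = (-0.7069, 0.8424, 1.0779)
Hamilton product q⊗(0,ω) = (-1.4142140, 0.1414214, -0.4242642, 0.4242642)
q' = normalize(q + ½dt·q⊗(0,ω)) = (-0.0565, 0.0056, 0.6888, 0.7227)

p' = (2.6280, -0.7640, 1.4920)
q' = (-0.0565, 0.0056, 0.6888, 0.7227)
v' = (1.3120, -1.0000, -0.0440)
ω' = (-0.7069, 0.8424, 1.0779)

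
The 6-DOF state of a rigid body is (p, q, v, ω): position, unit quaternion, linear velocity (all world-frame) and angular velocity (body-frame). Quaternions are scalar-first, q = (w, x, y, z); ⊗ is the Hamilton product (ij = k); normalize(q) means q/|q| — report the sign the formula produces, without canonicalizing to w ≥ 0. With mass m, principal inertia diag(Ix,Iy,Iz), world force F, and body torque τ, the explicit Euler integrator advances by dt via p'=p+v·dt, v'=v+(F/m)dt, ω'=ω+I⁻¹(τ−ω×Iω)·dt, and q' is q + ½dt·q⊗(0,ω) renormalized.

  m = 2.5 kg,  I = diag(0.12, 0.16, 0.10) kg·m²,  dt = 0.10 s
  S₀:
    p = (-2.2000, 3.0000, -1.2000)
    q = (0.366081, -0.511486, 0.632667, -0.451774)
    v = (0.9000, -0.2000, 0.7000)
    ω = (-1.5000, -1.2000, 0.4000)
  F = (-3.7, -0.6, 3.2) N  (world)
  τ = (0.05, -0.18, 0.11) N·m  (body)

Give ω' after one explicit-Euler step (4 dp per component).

precession coupling ω×(Iω) = (0.0288, -0.0120, 0.0720)
angular accel α = (0.1767, -1.0500, 0.3800)
ω + α·dt = (-1.4823, -1.3050, 0.4380)

ω' = (-1.4823, -1.3050, 0.4380)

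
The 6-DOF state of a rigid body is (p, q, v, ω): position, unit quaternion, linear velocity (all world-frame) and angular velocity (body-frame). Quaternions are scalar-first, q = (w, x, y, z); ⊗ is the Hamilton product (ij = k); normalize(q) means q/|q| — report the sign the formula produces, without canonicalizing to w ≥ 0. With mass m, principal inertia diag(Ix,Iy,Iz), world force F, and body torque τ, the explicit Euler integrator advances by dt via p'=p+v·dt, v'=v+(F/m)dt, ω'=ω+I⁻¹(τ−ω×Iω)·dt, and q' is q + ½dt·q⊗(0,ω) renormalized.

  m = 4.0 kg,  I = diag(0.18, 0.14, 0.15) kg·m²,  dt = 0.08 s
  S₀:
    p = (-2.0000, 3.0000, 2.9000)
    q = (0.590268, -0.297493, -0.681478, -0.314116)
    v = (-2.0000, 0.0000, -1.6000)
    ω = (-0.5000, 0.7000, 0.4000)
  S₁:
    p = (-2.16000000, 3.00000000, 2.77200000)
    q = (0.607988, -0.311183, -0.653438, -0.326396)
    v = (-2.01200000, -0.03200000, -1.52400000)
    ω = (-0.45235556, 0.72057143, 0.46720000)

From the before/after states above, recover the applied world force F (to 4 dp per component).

v₁ − v₀ = (-0.01200000, -0.03200000, 0.07600000)
F = m·Δv/dt = (-0.6000, -1.6000, 3.8000)

F = (-0.6000, -1.6000, 3.8000)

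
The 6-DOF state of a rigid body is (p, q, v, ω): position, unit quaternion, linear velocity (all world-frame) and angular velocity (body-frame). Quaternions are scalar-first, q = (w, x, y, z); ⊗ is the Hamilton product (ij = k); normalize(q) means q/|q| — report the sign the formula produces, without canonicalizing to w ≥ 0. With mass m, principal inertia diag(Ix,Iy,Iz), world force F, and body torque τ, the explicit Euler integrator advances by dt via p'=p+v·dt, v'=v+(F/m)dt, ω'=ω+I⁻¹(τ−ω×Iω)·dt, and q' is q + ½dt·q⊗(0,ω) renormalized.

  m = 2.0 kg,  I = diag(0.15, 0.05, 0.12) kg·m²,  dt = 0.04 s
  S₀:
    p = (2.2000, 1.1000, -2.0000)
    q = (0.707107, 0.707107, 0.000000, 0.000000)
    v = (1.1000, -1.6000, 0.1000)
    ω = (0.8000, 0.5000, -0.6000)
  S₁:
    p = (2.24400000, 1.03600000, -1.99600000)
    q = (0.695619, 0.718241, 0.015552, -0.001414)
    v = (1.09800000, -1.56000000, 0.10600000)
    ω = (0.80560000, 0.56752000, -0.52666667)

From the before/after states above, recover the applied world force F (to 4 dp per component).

F = (-0.1000, 2.0000, 0.3000)

Δv = v₁−v₀ = (-0.00200000, 0.04000000, 0.00600000)
m·(v₁−v₀)/dt = (-0.1000, 2.0000, 0.3000)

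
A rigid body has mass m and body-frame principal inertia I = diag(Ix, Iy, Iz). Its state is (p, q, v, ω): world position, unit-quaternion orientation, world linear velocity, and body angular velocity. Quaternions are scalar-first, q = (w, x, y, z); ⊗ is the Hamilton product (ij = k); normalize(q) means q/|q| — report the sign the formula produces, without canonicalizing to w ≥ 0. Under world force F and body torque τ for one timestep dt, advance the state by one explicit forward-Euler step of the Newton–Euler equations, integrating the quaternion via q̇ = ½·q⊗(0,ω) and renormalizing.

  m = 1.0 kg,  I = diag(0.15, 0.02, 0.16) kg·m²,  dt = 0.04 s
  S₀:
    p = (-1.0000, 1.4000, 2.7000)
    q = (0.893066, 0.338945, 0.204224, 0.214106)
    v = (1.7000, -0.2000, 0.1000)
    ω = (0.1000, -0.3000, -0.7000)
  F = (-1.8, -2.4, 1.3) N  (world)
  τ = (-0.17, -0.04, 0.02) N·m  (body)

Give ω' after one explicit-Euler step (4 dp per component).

precession coupling ω×(Iω) = (0.0294, 0.0007, 0.0039)
α = I⁻¹(τ − ω×Iω) = (-1.3293, -2.0350, 0.1006)
new body rate ω' = (0.0468, -0.3814, -0.6960)

ω' = (0.0468, -0.3814, -0.6960)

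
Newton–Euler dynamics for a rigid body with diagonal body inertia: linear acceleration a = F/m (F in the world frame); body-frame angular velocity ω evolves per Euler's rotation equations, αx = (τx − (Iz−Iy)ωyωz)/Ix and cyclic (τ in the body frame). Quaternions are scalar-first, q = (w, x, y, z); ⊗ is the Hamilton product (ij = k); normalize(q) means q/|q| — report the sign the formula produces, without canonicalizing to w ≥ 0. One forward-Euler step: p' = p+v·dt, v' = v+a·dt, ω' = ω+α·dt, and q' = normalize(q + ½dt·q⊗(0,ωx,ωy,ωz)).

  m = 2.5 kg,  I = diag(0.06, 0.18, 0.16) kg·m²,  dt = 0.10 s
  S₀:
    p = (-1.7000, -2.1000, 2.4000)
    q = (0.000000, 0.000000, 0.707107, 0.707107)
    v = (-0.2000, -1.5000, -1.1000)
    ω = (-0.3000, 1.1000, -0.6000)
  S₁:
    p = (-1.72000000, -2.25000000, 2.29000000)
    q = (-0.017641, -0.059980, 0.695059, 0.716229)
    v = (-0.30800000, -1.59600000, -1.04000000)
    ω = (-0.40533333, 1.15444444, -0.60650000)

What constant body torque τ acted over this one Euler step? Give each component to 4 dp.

ω₁ − ω₀ = (-0.10533333, 0.05444444, -0.00650000)
I·α + gyro = (-0.0500, 0.0800, -0.0500)

τ = (-0.0500, 0.0800, -0.0500)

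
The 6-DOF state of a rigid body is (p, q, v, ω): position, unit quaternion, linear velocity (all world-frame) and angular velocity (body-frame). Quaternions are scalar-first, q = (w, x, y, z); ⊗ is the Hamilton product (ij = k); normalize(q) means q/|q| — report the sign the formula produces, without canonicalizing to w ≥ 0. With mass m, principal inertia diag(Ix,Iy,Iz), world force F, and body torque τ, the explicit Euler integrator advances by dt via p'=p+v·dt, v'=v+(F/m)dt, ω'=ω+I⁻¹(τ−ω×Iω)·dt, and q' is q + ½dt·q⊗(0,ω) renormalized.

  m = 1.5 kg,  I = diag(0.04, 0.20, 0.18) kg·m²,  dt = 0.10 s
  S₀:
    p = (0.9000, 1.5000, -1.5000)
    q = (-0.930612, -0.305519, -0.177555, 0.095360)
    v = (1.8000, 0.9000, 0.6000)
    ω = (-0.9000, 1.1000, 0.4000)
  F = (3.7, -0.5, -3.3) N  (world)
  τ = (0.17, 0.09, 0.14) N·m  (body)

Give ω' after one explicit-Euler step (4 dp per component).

α = I⁻¹(τ − ω×Iω) = (4.4700, 0.1980, 1.6578)
ω + α·dt = (-0.4530, 1.1198, 0.5658)

ω' = (-0.4530, 1.1198, 0.5658)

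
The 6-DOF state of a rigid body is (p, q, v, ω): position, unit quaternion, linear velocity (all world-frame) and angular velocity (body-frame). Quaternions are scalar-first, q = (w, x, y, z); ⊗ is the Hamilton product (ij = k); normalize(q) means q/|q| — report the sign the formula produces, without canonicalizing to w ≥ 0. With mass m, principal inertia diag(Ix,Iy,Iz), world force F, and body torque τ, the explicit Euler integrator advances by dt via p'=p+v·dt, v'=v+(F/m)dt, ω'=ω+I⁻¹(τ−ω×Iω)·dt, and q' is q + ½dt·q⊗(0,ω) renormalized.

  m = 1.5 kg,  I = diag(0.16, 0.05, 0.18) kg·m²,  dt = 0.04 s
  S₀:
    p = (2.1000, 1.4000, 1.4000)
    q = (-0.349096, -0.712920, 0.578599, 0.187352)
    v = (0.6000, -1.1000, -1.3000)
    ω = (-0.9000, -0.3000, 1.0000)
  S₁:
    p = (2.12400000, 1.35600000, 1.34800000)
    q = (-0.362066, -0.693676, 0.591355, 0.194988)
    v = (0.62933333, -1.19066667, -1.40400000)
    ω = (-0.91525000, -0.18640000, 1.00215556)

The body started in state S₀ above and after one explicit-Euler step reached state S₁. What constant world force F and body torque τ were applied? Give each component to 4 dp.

Δv = v₁−v₀ = (0.02933333, -0.09066667, -0.10400000)
applied force F = (1.1000, -3.4000, -3.9000)
Δω = ω₁−ω₀ = (-0.01525000, 0.11360000, 0.00215556)
gyro term ω₀×Iω₀ = (-0.0390, 0.0180, -0.0297)
I·α + gyro = (-0.1000, 0.1600, -0.0200)

F = (1.1000, -3.4000, -3.9000)
τ = (-0.1000, 0.1600, -0.0200)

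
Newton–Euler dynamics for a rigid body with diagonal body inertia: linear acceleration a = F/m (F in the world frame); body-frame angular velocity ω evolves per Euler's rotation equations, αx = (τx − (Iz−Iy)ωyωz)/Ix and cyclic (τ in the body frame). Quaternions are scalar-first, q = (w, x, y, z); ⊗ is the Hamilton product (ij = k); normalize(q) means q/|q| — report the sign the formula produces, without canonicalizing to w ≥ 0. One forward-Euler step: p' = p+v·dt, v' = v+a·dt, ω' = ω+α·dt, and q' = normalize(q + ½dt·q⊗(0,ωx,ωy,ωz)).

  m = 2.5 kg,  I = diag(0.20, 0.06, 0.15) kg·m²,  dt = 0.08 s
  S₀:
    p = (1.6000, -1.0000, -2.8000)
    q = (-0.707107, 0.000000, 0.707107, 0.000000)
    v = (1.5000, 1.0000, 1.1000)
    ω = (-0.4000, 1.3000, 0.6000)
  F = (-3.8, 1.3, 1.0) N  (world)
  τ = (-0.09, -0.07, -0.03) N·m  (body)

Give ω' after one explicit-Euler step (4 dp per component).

ω' = (-0.4641, 1.2227, 0.5452)

(τ − ω×Iω)/I = (-0.8010, -0.9667, -0.6853)
ω' = ω + α·dt = (-0.4641, 1.2227, 0.5452)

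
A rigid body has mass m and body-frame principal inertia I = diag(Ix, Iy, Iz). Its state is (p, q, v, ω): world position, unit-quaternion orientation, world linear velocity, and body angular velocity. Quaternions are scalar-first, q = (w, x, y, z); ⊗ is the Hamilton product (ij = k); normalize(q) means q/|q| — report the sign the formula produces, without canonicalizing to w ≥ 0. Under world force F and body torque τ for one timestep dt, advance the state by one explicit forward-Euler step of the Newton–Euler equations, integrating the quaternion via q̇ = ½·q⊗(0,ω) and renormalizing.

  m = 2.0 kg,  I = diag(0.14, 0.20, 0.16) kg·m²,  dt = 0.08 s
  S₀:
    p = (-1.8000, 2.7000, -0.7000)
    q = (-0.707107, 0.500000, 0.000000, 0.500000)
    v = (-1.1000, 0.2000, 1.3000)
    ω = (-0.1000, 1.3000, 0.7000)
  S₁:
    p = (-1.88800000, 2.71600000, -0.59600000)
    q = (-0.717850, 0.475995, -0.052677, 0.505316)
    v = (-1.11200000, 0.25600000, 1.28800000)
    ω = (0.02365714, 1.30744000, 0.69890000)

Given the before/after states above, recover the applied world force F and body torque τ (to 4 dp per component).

v₁ − v₀ = (-0.01200000, 0.05600000, -0.01200000)
applied force F = (-0.3000, 1.4000, -0.3000)
rate change Δω = (0.12365714, 0.00744000, -0.00110000)
gyro term ω₀×Iω₀ = (-0.0364, 0.0014, -0.0078)
applied torque τ = (0.1800, 0.0200, -0.0100)

F = (-0.3000, 1.4000, -0.3000)
τ = (0.1800, 0.0200, -0.0100)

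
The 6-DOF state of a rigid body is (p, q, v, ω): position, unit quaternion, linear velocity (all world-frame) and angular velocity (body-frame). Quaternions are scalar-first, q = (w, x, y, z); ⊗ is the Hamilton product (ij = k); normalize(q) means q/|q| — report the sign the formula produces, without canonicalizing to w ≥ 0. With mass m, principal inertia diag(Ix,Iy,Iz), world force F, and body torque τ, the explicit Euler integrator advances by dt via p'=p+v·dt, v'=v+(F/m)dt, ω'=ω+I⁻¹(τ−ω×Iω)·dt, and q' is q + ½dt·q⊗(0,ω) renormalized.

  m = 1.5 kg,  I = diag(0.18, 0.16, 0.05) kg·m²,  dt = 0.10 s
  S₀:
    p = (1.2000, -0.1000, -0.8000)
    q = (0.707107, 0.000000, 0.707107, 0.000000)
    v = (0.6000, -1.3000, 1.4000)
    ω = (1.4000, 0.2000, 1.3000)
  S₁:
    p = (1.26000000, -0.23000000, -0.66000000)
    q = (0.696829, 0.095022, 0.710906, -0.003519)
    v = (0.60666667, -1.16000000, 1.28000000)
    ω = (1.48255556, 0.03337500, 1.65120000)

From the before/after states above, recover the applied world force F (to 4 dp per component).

velocity change Δv = (0.00666667, 0.14000000, -0.12000000)
F = m·Δv/dt = (0.1000, 2.1000, -1.8000)

F = (0.1000, 2.1000, -1.8000)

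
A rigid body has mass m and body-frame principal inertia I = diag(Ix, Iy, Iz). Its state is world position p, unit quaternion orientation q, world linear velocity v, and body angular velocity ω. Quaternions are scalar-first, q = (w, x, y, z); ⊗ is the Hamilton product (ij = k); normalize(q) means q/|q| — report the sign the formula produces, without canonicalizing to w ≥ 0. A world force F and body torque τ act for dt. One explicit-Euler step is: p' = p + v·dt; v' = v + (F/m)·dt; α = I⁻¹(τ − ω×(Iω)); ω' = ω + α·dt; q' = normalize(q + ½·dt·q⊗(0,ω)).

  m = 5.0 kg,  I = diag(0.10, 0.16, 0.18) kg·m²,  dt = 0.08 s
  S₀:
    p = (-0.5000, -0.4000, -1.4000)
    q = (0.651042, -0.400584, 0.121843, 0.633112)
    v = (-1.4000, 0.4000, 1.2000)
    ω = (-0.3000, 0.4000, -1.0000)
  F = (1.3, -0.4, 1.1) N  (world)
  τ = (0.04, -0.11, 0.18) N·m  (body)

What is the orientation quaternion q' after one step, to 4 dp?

q' = (0.6689, -0.4230, 0.1085, 0.6015)

Hamilton product q⊗(0,ω) = (0.4641996, -0.5704004, -0.3301008, -0.7747227)
q' = normalize(q + ½dt·q⊗(0,ω)) = (0.6689, -0.4230, 0.1085, 0.6015)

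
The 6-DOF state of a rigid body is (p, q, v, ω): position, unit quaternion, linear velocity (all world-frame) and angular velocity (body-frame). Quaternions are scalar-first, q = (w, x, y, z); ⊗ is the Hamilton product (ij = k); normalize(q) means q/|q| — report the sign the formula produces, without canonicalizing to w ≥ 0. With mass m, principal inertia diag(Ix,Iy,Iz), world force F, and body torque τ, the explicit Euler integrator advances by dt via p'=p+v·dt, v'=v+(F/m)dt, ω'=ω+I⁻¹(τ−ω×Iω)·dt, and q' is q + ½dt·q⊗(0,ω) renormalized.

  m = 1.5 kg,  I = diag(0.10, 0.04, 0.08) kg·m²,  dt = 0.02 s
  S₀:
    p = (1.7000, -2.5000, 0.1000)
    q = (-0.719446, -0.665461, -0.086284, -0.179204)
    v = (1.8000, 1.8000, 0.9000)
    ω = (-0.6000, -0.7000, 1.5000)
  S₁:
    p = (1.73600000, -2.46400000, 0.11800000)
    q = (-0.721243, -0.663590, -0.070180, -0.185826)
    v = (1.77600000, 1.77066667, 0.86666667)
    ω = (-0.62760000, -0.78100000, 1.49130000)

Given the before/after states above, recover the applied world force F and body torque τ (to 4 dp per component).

F = (-1.8000, -2.2000, -2.5000)
τ = (-0.1800, -0.1800, -0.0600)

velocity change Δv = (-0.02400000, -0.02933333, -0.03333333)
applied force F = (-1.8000, -2.2000, -2.5000)
ω₁ − ω₀ = (-0.02760000, -0.08100000, -0.00870000)
I·α + gyro = (-0.1800, -0.1800, -0.0600)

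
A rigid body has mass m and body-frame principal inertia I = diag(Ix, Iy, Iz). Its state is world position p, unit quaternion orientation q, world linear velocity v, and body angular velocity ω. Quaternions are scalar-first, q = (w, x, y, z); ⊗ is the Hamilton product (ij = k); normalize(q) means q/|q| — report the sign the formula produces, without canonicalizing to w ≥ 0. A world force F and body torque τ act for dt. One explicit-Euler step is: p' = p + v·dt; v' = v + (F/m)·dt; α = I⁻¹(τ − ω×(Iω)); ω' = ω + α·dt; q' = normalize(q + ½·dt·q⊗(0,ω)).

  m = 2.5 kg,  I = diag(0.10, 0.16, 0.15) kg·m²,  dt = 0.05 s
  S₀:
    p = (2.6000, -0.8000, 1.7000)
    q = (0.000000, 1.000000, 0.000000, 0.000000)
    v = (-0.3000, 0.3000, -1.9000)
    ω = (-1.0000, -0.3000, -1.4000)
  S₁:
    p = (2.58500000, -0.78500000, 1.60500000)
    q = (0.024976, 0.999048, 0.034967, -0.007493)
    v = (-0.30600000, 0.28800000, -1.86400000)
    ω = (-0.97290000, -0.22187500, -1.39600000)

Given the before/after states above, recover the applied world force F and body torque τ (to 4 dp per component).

F = (-0.3000, -0.6000, 1.8000)
τ = (0.0500, 0.1800, 0.0300)

Δω = ω₁−ω₀ = (0.02710000, 0.07812500, 0.00400000)
ω₀×(Iω₀) = (-0.0042, -0.0700, 0.0180)
τ = I·(Δω/dt) + ω₀×(Iω₀) = (0.0500, 0.1800, 0.0300)
Δv = v₁−v₀ = (-0.00600000, -0.01200000, 0.03600000)
applied force F = (-0.3000, -0.6000, 1.8000)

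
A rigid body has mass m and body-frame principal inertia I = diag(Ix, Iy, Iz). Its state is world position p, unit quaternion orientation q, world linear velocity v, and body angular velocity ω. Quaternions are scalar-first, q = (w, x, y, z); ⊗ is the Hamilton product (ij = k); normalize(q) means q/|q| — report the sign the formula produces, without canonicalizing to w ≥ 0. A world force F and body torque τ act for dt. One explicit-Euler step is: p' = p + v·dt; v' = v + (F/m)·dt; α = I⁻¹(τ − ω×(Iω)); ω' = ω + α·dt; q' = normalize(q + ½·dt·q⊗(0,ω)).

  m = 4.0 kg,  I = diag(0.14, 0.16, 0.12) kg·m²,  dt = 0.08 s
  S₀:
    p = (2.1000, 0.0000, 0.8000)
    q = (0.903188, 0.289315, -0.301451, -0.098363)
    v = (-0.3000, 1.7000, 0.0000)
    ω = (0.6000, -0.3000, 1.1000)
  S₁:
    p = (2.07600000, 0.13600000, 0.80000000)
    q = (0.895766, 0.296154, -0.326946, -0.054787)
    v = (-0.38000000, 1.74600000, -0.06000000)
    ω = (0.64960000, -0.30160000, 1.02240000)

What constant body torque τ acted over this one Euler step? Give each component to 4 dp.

rate change Δω = (0.04960000, -0.00160000, -0.07760000)
precession coupling = (0.0132, 0.0132, -0.0036)
applied torque τ = (0.1000, 0.0100, -0.1200)

τ = (0.1000, 0.0100, -0.1200)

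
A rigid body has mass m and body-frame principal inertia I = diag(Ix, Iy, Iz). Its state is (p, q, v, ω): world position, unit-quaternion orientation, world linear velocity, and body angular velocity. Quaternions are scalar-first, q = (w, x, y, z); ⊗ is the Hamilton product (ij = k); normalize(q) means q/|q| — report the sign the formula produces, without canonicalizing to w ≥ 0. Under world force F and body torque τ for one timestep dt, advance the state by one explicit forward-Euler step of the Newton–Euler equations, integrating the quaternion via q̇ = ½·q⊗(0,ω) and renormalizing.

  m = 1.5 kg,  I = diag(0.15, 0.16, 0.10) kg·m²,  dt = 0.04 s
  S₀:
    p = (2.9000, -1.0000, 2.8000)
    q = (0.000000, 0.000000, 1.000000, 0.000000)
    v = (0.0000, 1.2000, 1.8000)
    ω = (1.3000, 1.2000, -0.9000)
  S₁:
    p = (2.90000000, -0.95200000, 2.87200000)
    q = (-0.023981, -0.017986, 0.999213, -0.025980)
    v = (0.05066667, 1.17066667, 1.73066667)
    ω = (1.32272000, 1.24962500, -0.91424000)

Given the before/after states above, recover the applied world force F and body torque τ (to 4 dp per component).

v₁ − v₀ = (0.05066667, -0.02933333, -0.06933333)
F = m·Δv/dt = (1.9000, -1.1000, -2.6000)
rate change Δω = (0.02272000, 0.04962500, -0.01424000)
applied torque τ = (0.1500, 0.1400, -0.0200)

F = (1.9000, -1.1000, -2.6000)
τ = (0.1500, 0.1400, -0.0200)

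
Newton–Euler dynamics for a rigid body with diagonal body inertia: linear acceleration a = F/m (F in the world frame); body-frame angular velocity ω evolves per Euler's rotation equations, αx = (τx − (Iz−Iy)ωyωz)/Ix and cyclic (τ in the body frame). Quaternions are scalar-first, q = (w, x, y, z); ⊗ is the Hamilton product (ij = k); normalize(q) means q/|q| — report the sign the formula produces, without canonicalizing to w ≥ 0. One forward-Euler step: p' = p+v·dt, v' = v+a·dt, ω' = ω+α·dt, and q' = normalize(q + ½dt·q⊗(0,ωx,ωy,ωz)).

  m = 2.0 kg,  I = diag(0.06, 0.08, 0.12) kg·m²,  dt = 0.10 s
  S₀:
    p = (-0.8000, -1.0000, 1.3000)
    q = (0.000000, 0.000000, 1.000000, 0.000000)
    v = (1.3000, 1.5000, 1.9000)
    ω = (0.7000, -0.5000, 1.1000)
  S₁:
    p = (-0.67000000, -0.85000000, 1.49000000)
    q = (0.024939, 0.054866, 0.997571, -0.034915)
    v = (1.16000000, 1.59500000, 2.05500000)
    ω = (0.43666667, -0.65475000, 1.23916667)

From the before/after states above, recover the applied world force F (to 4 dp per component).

F = (-2.8000, 1.9000, 3.1000)

Δv = v₁−v₀ = (-0.14000000, 0.09500000, 0.15500000)
F = m·Δv/dt = (-2.8000, 1.9000, 3.1000)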